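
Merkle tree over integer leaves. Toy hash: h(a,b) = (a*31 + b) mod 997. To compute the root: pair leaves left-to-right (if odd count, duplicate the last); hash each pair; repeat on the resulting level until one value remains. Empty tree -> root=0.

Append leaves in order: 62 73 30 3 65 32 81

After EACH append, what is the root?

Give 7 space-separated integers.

After append 62 (leaves=[62]):
  L0: [62]
  root=62
After append 73 (leaves=[62, 73]):
  L0: [62, 73]
  L1: h(62,73)=(62*31+73)%997=1 -> [1]
  root=1
After append 30 (leaves=[62, 73, 30]):
  L0: [62, 73, 30]
  L1: h(62,73)=(62*31+73)%997=1 h(30,30)=(30*31+30)%997=960 -> [1, 960]
  L2: h(1,960)=(1*31+960)%997=991 -> [991]
  root=991
After append 3 (leaves=[62, 73, 30, 3]):
  L0: [62, 73, 30, 3]
  L1: h(62,73)=(62*31+73)%997=1 h(30,3)=(30*31+3)%997=933 -> [1, 933]
  L2: h(1,933)=(1*31+933)%997=964 -> [964]
  root=964
After append 65 (leaves=[62, 73, 30, 3, 65]):
  L0: [62, 73, 30, 3, 65]
  L1: h(62,73)=(62*31+73)%997=1 h(30,3)=(30*31+3)%997=933 h(65,65)=(65*31+65)%997=86 -> [1, 933, 86]
  L2: h(1,933)=(1*31+933)%997=964 h(86,86)=(86*31+86)%997=758 -> [964, 758]
  L3: h(964,758)=(964*31+758)%997=732 -> [732]
  root=732
After append 32 (leaves=[62, 73, 30, 3, 65, 32]):
  L0: [62, 73, 30, 3, 65, 32]
  L1: h(62,73)=(62*31+73)%997=1 h(30,3)=(30*31+3)%997=933 h(65,32)=(65*31+32)%997=53 -> [1, 933, 53]
  L2: h(1,933)=(1*31+933)%997=964 h(53,53)=(53*31+53)%997=699 -> [964, 699]
  L3: h(964,699)=(964*31+699)%997=673 -> [673]
  root=673
After append 81 (leaves=[62, 73, 30, 3, 65, 32, 81]):
  L0: [62, 73, 30, 3, 65, 32, 81]
  L1: h(62,73)=(62*31+73)%997=1 h(30,3)=(30*31+3)%997=933 h(65,32)=(65*31+32)%997=53 h(81,81)=(81*31+81)%997=598 -> [1, 933, 53, 598]
  L2: h(1,933)=(1*31+933)%997=964 h(53,598)=(53*31+598)%997=247 -> [964, 247]
  L3: h(964,247)=(964*31+247)%997=221 -> [221]
  root=221

Answer: 62 1 991 964 732 673 221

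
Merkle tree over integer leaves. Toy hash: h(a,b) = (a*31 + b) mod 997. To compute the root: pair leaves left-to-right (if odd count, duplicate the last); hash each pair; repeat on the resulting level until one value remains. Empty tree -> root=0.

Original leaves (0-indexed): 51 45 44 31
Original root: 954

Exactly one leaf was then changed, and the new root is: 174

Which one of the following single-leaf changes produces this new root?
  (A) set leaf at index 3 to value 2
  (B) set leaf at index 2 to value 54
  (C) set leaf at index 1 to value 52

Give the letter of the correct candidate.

Original leaves: [51, 45, 44, 31]
Target new root: 174
Try each candidate change and compute the resulting root:
Candidate A: set leaf[3] = 2 -> leaves = [51, 45, 44, 2]
  L0: [51, 45, 44, 2]
  L1: h(51,45)=(51*31+45)%997=629 h(44,2)=(44*31+2)%997=369 -> [629, 369]
  L2: h(629,369)=(629*31+369)%997=925 -> [925]
  root = 925 != target 174
Candidate B: set leaf[2] = 54 -> leaves = [51, 45, 54, 31]
  L0: [51, 45, 54, 31]
  L1: h(51,45)=(51*31+45)%997=629 h(54,31)=(54*31+31)%997=708 -> [629, 708]
  L2: h(629,708)=(629*31+708)%997=267 -> [267]
  root = 267 != target 174
Candidate C: set leaf[1] = 52 -> leaves = [51, 52, 44, 31]
  L0: [51, 52, 44, 31]
  L1: h(51,52)=(51*31+52)%997=636 h(44,31)=(44*31+31)%997=398 -> [636, 398]
  L2: h(636,398)=(636*31+398)%997=174 -> [174]
  root = 174 == target 174  ** MATCH **
Candidate C produces the target root.

Answer: C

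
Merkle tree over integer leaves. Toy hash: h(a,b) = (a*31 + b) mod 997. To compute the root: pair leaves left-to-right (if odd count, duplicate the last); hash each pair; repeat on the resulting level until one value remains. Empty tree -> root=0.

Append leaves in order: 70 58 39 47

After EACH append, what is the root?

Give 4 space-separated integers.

After append 70 (leaves=[70]):
  L0: [70]
  root=70
After append 58 (leaves=[70, 58]):
  L0: [70, 58]
  L1: h(70,58)=(70*31+58)%997=234 -> [234]
  root=234
After append 39 (leaves=[70, 58, 39]):
  L0: [70, 58, 39]
  L1: h(70,58)=(70*31+58)%997=234 h(39,39)=(39*31+39)%997=251 -> [234, 251]
  L2: h(234,251)=(234*31+251)%997=526 -> [526]
  root=526
After append 47 (leaves=[70, 58, 39, 47]):
  L0: [70, 58, 39, 47]
  L1: h(70,58)=(70*31+58)%997=234 h(39,47)=(39*31+47)%997=259 -> [234, 259]
  L2: h(234,259)=(234*31+259)%997=534 -> [534]
  root=534

Answer: 70 234 526 534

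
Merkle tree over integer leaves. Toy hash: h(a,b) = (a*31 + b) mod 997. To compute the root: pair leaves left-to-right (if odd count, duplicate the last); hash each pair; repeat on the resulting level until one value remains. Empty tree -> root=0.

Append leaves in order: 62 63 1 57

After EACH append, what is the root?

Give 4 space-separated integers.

After append 62 (leaves=[62]):
  L0: [62]
  root=62
After append 63 (leaves=[62, 63]):
  L0: [62, 63]
  L1: h(62,63)=(62*31+63)%997=988 -> [988]
  root=988
After append 1 (leaves=[62, 63, 1]):
  L0: [62, 63, 1]
  L1: h(62,63)=(62*31+63)%997=988 h(1,1)=(1*31+1)%997=32 -> [988, 32]
  L2: h(988,32)=(988*31+32)%997=750 -> [750]
  root=750
After append 57 (leaves=[62, 63, 1, 57]):
  L0: [62, 63, 1, 57]
  L1: h(62,63)=(62*31+63)%997=988 h(1,57)=(1*31+57)%997=88 -> [988, 88]
  L2: h(988,88)=(988*31+88)%997=806 -> [806]
  root=806

Answer: 62 988 750 806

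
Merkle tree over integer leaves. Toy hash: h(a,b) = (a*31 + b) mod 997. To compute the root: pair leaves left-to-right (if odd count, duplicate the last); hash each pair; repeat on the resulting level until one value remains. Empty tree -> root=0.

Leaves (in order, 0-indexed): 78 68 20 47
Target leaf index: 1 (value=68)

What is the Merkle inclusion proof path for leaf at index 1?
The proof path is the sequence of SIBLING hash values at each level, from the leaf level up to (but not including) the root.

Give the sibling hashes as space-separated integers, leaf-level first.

Answer: 78 667

Derivation:
L0 (leaves): [78, 68, 20, 47], target index=1
L1: h(78,68)=(78*31+68)%997=492 [pair 0] h(20,47)=(20*31+47)%997=667 [pair 1] -> [492, 667]
  Sibling for proof at L0: 78
L2: h(492,667)=(492*31+667)%997=964 [pair 0] -> [964]
  Sibling for proof at L1: 667
Root: 964
Proof path (sibling hashes from leaf to root): [78, 667]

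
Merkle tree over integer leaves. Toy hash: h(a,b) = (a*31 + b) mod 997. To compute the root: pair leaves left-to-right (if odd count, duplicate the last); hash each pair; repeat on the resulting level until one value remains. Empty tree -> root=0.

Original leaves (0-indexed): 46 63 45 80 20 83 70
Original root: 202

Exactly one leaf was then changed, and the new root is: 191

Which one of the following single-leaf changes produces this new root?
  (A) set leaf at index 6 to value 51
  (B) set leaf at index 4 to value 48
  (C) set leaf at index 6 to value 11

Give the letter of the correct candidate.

Original leaves: [46, 63, 45, 80, 20, 83, 70]
Target new root: 191
Try each candidate change and compute the resulting root:
Candidate A: set leaf[6] = 51 -> leaves = [46, 63, 45, 80, 20, 83, 51]
  L0: [46, 63, 45, 80, 20, 83, 51]
  L1: h(46,63)=(46*31+63)%997=492 h(45,80)=(45*31+80)%997=478 h(20,83)=(20*31+83)%997=703 h(51,51)=(51*31+51)%997=635 -> [492, 478, 703, 635]
  L2: h(492,478)=(492*31+478)%997=775 h(703,635)=(703*31+635)%997=494 -> [775, 494]
  L3: h(775,494)=(775*31+494)%997=591 -> [591]
  root = 591 != target 191
Candidate B: set leaf[4] = 48 -> leaves = [46, 63, 45, 80, 48, 83, 70]
  L0: [46, 63, 45, 80, 48, 83, 70]
  L1: h(46,63)=(46*31+63)%997=492 h(45,80)=(45*31+80)%997=478 h(48,83)=(48*31+83)%997=574 h(70,70)=(70*31+70)%997=246 -> [492, 478, 574, 246]
  L2: h(492,478)=(492*31+478)%997=775 h(574,246)=(574*31+246)%997=94 -> [775, 94]
  L3: h(775,94)=(775*31+94)%997=191 -> [191]
  root = 191 == target 191  ** MATCH **
Candidate C: set leaf[6] = 11 -> leaves = [46, 63, 45, 80, 20, 83, 11]
  L0: [46, 63, 45, 80, 20, 83, 11]
  L1: h(46,63)=(46*31+63)%997=492 h(45,80)=(45*31+80)%997=478 h(20,83)=(20*31+83)%997=703 h(11,11)=(11*31+11)%997=352 -> [492, 478, 703, 352]
  L2: h(492,478)=(492*31+478)%997=775 h(703,352)=(703*31+352)%997=211 -> [775, 211]
  L3: h(775,211)=(775*31+211)%997=308 -> [308]
  root = 308 != target 191
Candidate B produces the target root.

Answer: B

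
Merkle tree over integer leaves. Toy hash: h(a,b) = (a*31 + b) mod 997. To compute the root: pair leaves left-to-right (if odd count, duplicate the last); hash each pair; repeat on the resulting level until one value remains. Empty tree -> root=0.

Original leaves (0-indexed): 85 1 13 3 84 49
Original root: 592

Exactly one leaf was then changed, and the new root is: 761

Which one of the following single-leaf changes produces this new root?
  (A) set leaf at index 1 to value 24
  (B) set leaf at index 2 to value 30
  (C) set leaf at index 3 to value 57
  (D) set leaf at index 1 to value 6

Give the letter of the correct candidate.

Original leaves: [85, 1, 13, 3, 84, 49]
Target new root: 761
Try each candidate change and compute the resulting root:
Candidate A: set leaf[1] = 24 -> leaves = [85, 24, 13, 3, 84, 49]
  L0: [85, 24, 13, 3, 84, 49]
  L1: h(85,24)=(85*31+24)%997=665 h(13,3)=(13*31+3)%997=406 h(84,49)=(84*31+49)%997=659 -> [665, 406, 659]
  L2: h(665,406)=(665*31+406)%997=84 h(659,659)=(659*31+659)%997=151 -> [84, 151]
  L3: h(84,151)=(84*31+151)%997=761 -> [761]
  root = 761 == target 761  ** MATCH **
Candidate B: set leaf[2] = 30 -> leaves = [85, 1, 30, 3, 84, 49]
  L0: [85, 1, 30, 3, 84, 49]
  L1: h(85,1)=(85*31+1)%997=642 h(30,3)=(30*31+3)%997=933 h(84,49)=(84*31+49)%997=659 -> [642, 933, 659]
  L2: h(642,933)=(642*31+933)%997=895 h(659,659)=(659*31+659)%997=151 -> [895, 151]
  L3: h(895,151)=(895*31+151)%997=977 -> [977]
  root = 977 != target 761
Candidate C: set leaf[3] = 57 -> leaves = [85, 1, 13, 57, 84, 49]
  L0: [85, 1, 13, 57, 84, 49]
  L1: h(85,1)=(85*31+1)%997=642 h(13,57)=(13*31+57)%997=460 h(84,49)=(84*31+49)%997=659 -> [642, 460, 659]
  L2: h(642,460)=(642*31+460)%997=422 h(659,659)=(659*31+659)%997=151 -> [422, 151]
  L3: h(422,151)=(422*31+151)%997=272 -> [272]
  root = 272 != target 761
Candidate D: set leaf[1] = 6 -> leaves = [85, 6, 13, 3, 84, 49]
  L0: [85, 6, 13, 3, 84, 49]
  L1: h(85,6)=(85*31+6)%997=647 h(13,3)=(13*31+3)%997=406 h(84,49)=(84*31+49)%997=659 -> [647, 406, 659]
  L2: h(647,406)=(647*31+406)%997=523 h(659,659)=(659*31+659)%997=151 -> [523, 151]
  L3: h(523,151)=(523*31+151)%997=412 -> [412]
  root = 412 != target 761
Candidate A produces the target root.

Answer: A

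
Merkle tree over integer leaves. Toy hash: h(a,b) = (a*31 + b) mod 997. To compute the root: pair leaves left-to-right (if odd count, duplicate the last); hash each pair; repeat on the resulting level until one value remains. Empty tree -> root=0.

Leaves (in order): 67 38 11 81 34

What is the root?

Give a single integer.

Answer: 671

Derivation:
L0: [67, 38, 11, 81, 34]
L1: h(67,38)=(67*31+38)%997=121 h(11,81)=(11*31+81)%997=422 h(34,34)=(34*31+34)%997=91 -> [121, 422, 91]
L2: h(121,422)=(121*31+422)%997=185 h(91,91)=(91*31+91)%997=918 -> [185, 918]
L3: h(185,918)=(185*31+918)%997=671 -> [671]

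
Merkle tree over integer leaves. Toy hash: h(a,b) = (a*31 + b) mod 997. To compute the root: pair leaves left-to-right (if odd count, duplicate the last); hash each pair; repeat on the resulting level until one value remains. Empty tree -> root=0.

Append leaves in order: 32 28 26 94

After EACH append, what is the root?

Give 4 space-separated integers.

After append 32 (leaves=[32]):
  L0: [32]
  root=32
After append 28 (leaves=[32, 28]):
  L0: [32, 28]
  L1: h(32,28)=(32*31+28)%997=23 -> [23]
  root=23
After append 26 (leaves=[32, 28, 26]):
  L0: [32, 28, 26]
  L1: h(32,28)=(32*31+28)%997=23 h(26,26)=(26*31+26)%997=832 -> [23, 832]
  L2: h(23,832)=(23*31+832)%997=548 -> [548]
  root=548
After append 94 (leaves=[32, 28, 26, 94]):
  L0: [32, 28, 26, 94]
  L1: h(32,28)=(32*31+28)%997=23 h(26,94)=(26*31+94)%997=900 -> [23, 900]
  L2: h(23,900)=(23*31+900)%997=616 -> [616]
  root=616

Answer: 32 23 548 616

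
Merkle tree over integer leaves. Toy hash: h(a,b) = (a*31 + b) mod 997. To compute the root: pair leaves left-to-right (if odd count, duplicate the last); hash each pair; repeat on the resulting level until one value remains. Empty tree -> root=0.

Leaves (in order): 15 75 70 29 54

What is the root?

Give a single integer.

L0: [15, 75, 70, 29, 54]
L1: h(15,75)=(15*31+75)%997=540 h(70,29)=(70*31+29)%997=205 h(54,54)=(54*31+54)%997=731 -> [540, 205, 731]
L2: h(540,205)=(540*31+205)%997=993 h(731,731)=(731*31+731)%997=461 -> [993, 461]
L3: h(993,461)=(993*31+461)%997=337 -> [337]

Answer: 337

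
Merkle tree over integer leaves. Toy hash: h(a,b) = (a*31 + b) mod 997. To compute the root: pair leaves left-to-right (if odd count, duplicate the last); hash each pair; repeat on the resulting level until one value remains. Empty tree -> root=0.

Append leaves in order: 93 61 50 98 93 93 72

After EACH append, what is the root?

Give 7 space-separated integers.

After append 93 (leaves=[93]):
  L0: [93]
  root=93
After append 61 (leaves=[93, 61]):
  L0: [93, 61]
  L1: h(93,61)=(93*31+61)%997=950 -> [950]
  root=950
After append 50 (leaves=[93, 61, 50]):
  L0: [93, 61, 50]
  L1: h(93,61)=(93*31+61)%997=950 h(50,50)=(50*31+50)%997=603 -> [950, 603]
  L2: h(950,603)=(950*31+603)%997=143 -> [143]
  root=143
After append 98 (leaves=[93, 61, 50, 98]):
  L0: [93, 61, 50, 98]
  L1: h(93,61)=(93*31+61)%997=950 h(50,98)=(50*31+98)%997=651 -> [950, 651]
  L2: h(950,651)=(950*31+651)%997=191 -> [191]
  root=191
After append 93 (leaves=[93, 61, 50, 98, 93]):
  L0: [93, 61, 50, 98, 93]
  L1: h(93,61)=(93*31+61)%997=950 h(50,98)=(50*31+98)%997=651 h(93,93)=(93*31+93)%997=982 -> [950, 651, 982]
  L2: h(950,651)=(950*31+651)%997=191 h(982,982)=(982*31+982)%997=517 -> [191, 517]
  L3: h(191,517)=(191*31+517)%997=456 -> [456]
  root=456
After append 93 (leaves=[93, 61, 50, 98, 93, 93]):
  L0: [93, 61, 50, 98, 93, 93]
  L1: h(93,61)=(93*31+61)%997=950 h(50,98)=(50*31+98)%997=651 h(93,93)=(93*31+93)%997=982 -> [950, 651, 982]
  L2: h(950,651)=(950*31+651)%997=191 h(982,982)=(982*31+982)%997=517 -> [191, 517]
  L3: h(191,517)=(191*31+517)%997=456 -> [456]
  root=456
After append 72 (leaves=[93, 61, 50, 98, 93, 93, 72]):
  L0: [93, 61, 50, 98, 93, 93, 72]
  L1: h(93,61)=(93*31+61)%997=950 h(50,98)=(50*31+98)%997=651 h(93,93)=(93*31+93)%997=982 h(72,72)=(72*31+72)%997=310 -> [950, 651, 982, 310]
  L2: h(950,651)=(950*31+651)%997=191 h(982,310)=(982*31+310)%997=842 -> [191, 842]
  L3: h(191,842)=(191*31+842)%997=781 -> [781]
  root=781

Answer: 93 950 143 191 456 456 781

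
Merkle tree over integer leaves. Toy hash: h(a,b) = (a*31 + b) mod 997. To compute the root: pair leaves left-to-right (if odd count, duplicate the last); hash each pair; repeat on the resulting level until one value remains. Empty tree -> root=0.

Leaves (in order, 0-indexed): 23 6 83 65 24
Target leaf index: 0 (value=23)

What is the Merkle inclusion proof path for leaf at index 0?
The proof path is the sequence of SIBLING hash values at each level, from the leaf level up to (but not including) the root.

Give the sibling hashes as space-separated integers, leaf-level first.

Answer: 6 644 648

Derivation:
L0 (leaves): [23, 6, 83, 65, 24], target index=0
L1: h(23,6)=(23*31+6)%997=719 [pair 0] h(83,65)=(83*31+65)%997=644 [pair 1] h(24,24)=(24*31+24)%997=768 [pair 2] -> [719, 644, 768]
  Sibling for proof at L0: 6
L2: h(719,644)=(719*31+644)%997=2 [pair 0] h(768,768)=(768*31+768)%997=648 [pair 1] -> [2, 648]
  Sibling for proof at L1: 644
L3: h(2,648)=(2*31+648)%997=710 [pair 0] -> [710]
  Sibling for proof at L2: 648
Root: 710
Proof path (sibling hashes from leaf to root): [6, 644, 648]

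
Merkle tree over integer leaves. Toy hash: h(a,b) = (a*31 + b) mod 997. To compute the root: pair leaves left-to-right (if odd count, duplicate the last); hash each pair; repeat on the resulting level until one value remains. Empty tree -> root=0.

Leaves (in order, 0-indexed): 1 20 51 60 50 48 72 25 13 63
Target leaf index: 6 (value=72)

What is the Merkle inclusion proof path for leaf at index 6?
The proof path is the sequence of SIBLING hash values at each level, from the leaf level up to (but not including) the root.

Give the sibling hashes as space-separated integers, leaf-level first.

Answer: 25 601 231 618

Derivation:
L0 (leaves): [1, 20, 51, 60, 50, 48, 72, 25, 13, 63], target index=6
L1: h(1,20)=(1*31+20)%997=51 [pair 0] h(51,60)=(51*31+60)%997=644 [pair 1] h(50,48)=(50*31+48)%997=601 [pair 2] h(72,25)=(72*31+25)%997=263 [pair 3] h(13,63)=(13*31+63)%997=466 [pair 4] -> [51, 644, 601, 263, 466]
  Sibling for proof at L0: 25
L2: h(51,644)=(51*31+644)%997=231 [pair 0] h(601,263)=(601*31+263)%997=948 [pair 1] h(466,466)=(466*31+466)%997=954 [pair 2] -> [231, 948, 954]
  Sibling for proof at L1: 601
L3: h(231,948)=(231*31+948)%997=133 [pair 0] h(954,954)=(954*31+954)%997=618 [pair 1] -> [133, 618]
  Sibling for proof at L2: 231
L4: h(133,618)=(133*31+618)%997=753 [pair 0] -> [753]
  Sibling for proof at L3: 618
Root: 753
Proof path (sibling hashes from leaf to root): [25, 601, 231, 618]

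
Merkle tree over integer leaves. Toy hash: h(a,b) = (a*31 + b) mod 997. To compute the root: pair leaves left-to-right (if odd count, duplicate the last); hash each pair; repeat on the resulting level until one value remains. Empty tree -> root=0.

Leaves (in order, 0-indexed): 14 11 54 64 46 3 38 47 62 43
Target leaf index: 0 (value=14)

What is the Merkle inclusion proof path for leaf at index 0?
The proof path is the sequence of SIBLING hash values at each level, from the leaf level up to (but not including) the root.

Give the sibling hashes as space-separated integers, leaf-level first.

Answer: 11 741 659 214

Derivation:
L0 (leaves): [14, 11, 54, 64, 46, 3, 38, 47, 62, 43], target index=0
L1: h(14,11)=(14*31+11)%997=445 [pair 0] h(54,64)=(54*31+64)%997=741 [pair 1] h(46,3)=(46*31+3)%997=432 [pair 2] h(38,47)=(38*31+47)%997=228 [pair 3] h(62,43)=(62*31+43)%997=968 [pair 4] -> [445, 741, 432, 228, 968]
  Sibling for proof at L0: 11
L2: h(445,741)=(445*31+741)%997=578 [pair 0] h(432,228)=(432*31+228)%997=659 [pair 1] h(968,968)=(968*31+968)%997=69 [pair 2] -> [578, 659, 69]
  Sibling for proof at L1: 741
L3: h(578,659)=(578*31+659)%997=631 [pair 0] h(69,69)=(69*31+69)%997=214 [pair 1] -> [631, 214]
  Sibling for proof at L2: 659
L4: h(631,214)=(631*31+214)%997=832 [pair 0] -> [832]
  Sibling for proof at L3: 214
Root: 832
Proof path (sibling hashes from leaf to root): [11, 741, 659, 214]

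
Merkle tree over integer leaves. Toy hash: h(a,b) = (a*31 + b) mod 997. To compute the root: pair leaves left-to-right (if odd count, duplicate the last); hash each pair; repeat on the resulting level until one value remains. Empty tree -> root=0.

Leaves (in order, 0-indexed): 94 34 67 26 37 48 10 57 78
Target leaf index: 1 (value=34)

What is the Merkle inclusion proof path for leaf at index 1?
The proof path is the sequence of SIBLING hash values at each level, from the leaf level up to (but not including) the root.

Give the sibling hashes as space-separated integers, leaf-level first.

Answer: 94 109 523 593

Derivation:
L0 (leaves): [94, 34, 67, 26, 37, 48, 10, 57, 78], target index=1
L1: h(94,34)=(94*31+34)%997=954 [pair 0] h(67,26)=(67*31+26)%997=109 [pair 1] h(37,48)=(37*31+48)%997=198 [pair 2] h(10,57)=(10*31+57)%997=367 [pair 3] h(78,78)=(78*31+78)%997=502 [pair 4] -> [954, 109, 198, 367, 502]
  Sibling for proof at L0: 94
L2: h(954,109)=(954*31+109)%997=770 [pair 0] h(198,367)=(198*31+367)%997=523 [pair 1] h(502,502)=(502*31+502)%997=112 [pair 2] -> [770, 523, 112]
  Sibling for proof at L1: 109
L3: h(770,523)=(770*31+523)%997=465 [pair 0] h(112,112)=(112*31+112)%997=593 [pair 1] -> [465, 593]
  Sibling for proof at L2: 523
L4: h(465,593)=(465*31+593)%997=53 [pair 0] -> [53]
  Sibling for proof at L3: 593
Root: 53
Proof path (sibling hashes from leaf to root): [94, 109, 523, 593]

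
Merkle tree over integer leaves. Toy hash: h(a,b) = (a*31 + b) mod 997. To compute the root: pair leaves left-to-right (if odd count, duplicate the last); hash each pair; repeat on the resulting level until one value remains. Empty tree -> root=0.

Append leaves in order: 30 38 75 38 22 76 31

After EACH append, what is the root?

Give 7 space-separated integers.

After append 30 (leaves=[30]):
  L0: [30]
  root=30
After append 38 (leaves=[30, 38]):
  L0: [30, 38]
  L1: h(30,38)=(30*31+38)%997=968 -> [968]
  root=968
After append 75 (leaves=[30, 38, 75]):
  L0: [30, 38, 75]
  L1: h(30,38)=(30*31+38)%997=968 h(75,75)=(75*31+75)%997=406 -> [968, 406]
  L2: h(968,406)=(968*31+406)%997=504 -> [504]
  root=504
After append 38 (leaves=[30, 38, 75, 38]):
  L0: [30, 38, 75, 38]
  L1: h(30,38)=(30*31+38)%997=968 h(75,38)=(75*31+38)%997=369 -> [968, 369]
  L2: h(968,369)=(968*31+369)%997=467 -> [467]
  root=467
After append 22 (leaves=[30, 38, 75, 38, 22]):
  L0: [30, 38, 75, 38, 22]
  L1: h(30,38)=(30*31+38)%997=968 h(75,38)=(75*31+38)%997=369 h(22,22)=(22*31+22)%997=704 -> [968, 369, 704]
  L2: h(968,369)=(968*31+369)%997=467 h(704,704)=(704*31+704)%997=594 -> [467, 594]
  L3: h(467,594)=(467*31+594)%997=116 -> [116]
  root=116
After append 76 (leaves=[30, 38, 75, 38, 22, 76]):
  L0: [30, 38, 75, 38, 22, 76]
  L1: h(30,38)=(30*31+38)%997=968 h(75,38)=(75*31+38)%997=369 h(22,76)=(22*31+76)%997=758 -> [968, 369, 758]
  L2: h(968,369)=(968*31+369)%997=467 h(758,758)=(758*31+758)%997=328 -> [467, 328]
  L3: h(467,328)=(467*31+328)%997=847 -> [847]
  root=847
After append 31 (leaves=[30, 38, 75, 38, 22, 76, 31]):
  L0: [30, 38, 75, 38, 22, 76, 31]
  L1: h(30,38)=(30*31+38)%997=968 h(75,38)=(75*31+38)%997=369 h(22,76)=(22*31+76)%997=758 h(31,31)=(31*31+31)%997=992 -> [968, 369, 758, 992]
  L2: h(968,369)=(968*31+369)%997=467 h(758,992)=(758*31+992)%997=562 -> [467, 562]
  L3: h(467,562)=(467*31+562)%997=84 -> [84]
  root=84

Answer: 30 968 504 467 116 847 84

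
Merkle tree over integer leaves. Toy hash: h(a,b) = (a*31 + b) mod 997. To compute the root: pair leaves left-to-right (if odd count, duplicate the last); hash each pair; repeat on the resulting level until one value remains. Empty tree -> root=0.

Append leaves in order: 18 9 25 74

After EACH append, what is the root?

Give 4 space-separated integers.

Answer: 18 567 431 480

Derivation:
After append 18 (leaves=[18]):
  L0: [18]
  root=18
After append 9 (leaves=[18, 9]):
  L0: [18, 9]
  L1: h(18,9)=(18*31+9)%997=567 -> [567]
  root=567
After append 25 (leaves=[18, 9, 25]):
  L0: [18, 9, 25]
  L1: h(18,9)=(18*31+9)%997=567 h(25,25)=(25*31+25)%997=800 -> [567, 800]
  L2: h(567,800)=(567*31+800)%997=431 -> [431]
  root=431
After append 74 (leaves=[18, 9, 25, 74]):
  L0: [18, 9, 25, 74]
  L1: h(18,9)=(18*31+9)%997=567 h(25,74)=(25*31+74)%997=849 -> [567, 849]
  L2: h(567,849)=(567*31+849)%997=480 -> [480]
  root=480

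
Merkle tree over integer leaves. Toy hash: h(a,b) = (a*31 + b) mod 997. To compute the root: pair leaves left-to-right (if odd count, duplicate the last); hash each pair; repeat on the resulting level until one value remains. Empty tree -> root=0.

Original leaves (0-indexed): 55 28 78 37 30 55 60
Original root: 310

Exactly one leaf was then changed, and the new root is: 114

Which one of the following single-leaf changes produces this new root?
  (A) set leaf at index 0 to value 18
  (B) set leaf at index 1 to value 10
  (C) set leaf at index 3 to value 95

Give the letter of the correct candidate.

Original leaves: [55, 28, 78, 37, 30, 55, 60]
Target new root: 114
Try each candidate change and compute the resulting root:
Candidate A: set leaf[0] = 18 -> leaves = [18, 28, 78, 37, 30, 55, 60]
  L0: [18, 28, 78, 37, 30, 55, 60]
  L1: h(18,28)=(18*31+28)%997=586 h(78,37)=(78*31+37)%997=461 h(30,55)=(30*31+55)%997=985 h(60,60)=(60*31+60)%997=923 -> [586, 461, 985, 923]
  L2: h(586,461)=(586*31+461)%997=681 h(985,923)=(985*31+923)%997=551 -> [681, 551]
  L3: h(681,551)=(681*31+551)%997=725 -> [725]
  root = 725 != target 114
Candidate B: set leaf[1] = 10 -> leaves = [55, 10, 78, 37, 30, 55, 60]
  L0: [55, 10, 78, 37, 30, 55, 60]
  L1: h(55,10)=(55*31+10)%997=718 h(78,37)=(78*31+37)%997=461 h(30,55)=(30*31+55)%997=985 h(60,60)=(60*31+60)%997=923 -> [718, 461, 985, 923]
  L2: h(718,461)=(718*31+461)%997=785 h(985,923)=(985*31+923)%997=551 -> [785, 551]
  L3: h(785,551)=(785*31+551)%997=958 -> [958]
  root = 958 != target 114
Candidate C: set leaf[3] = 95 -> leaves = [55, 28, 78, 95, 30, 55, 60]
  L0: [55, 28, 78, 95, 30, 55, 60]
  L1: h(55,28)=(55*31+28)%997=736 h(78,95)=(78*31+95)%997=519 h(30,55)=(30*31+55)%997=985 h(60,60)=(60*31+60)%997=923 -> [736, 519, 985, 923]
  L2: h(736,519)=(736*31+519)%997=404 h(985,923)=(985*31+923)%997=551 -> [404, 551]
  L3: h(404,551)=(404*31+551)%997=114 -> [114]
  root = 114 == target 114  ** MATCH **
Candidate C produces the target root.

Answer: C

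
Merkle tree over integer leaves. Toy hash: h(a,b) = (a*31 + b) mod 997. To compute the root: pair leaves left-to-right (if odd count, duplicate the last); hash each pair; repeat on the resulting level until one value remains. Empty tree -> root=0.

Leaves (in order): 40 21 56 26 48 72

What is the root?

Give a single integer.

Answer: 323

Derivation:
L0: [40, 21, 56, 26, 48, 72]
L1: h(40,21)=(40*31+21)%997=264 h(56,26)=(56*31+26)%997=765 h(48,72)=(48*31+72)%997=563 -> [264, 765, 563]
L2: h(264,765)=(264*31+765)%997=973 h(563,563)=(563*31+563)%997=70 -> [973, 70]
L3: h(973,70)=(973*31+70)%997=323 -> [323]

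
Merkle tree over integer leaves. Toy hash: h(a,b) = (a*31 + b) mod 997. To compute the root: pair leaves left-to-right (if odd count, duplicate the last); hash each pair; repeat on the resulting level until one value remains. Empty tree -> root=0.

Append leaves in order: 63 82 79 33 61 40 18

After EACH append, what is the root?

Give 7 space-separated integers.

After append 63 (leaves=[63]):
  L0: [63]
  root=63
After append 82 (leaves=[63, 82]):
  L0: [63, 82]
  L1: h(63,82)=(63*31+82)%997=41 -> [41]
  root=41
After append 79 (leaves=[63, 82, 79]):
  L0: [63, 82, 79]
  L1: h(63,82)=(63*31+82)%997=41 h(79,79)=(79*31+79)%997=534 -> [41, 534]
  L2: h(41,534)=(41*31+534)%997=808 -> [808]
  root=808
After append 33 (leaves=[63, 82, 79, 33]):
  L0: [63, 82, 79, 33]
  L1: h(63,82)=(63*31+82)%997=41 h(79,33)=(79*31+33)%997=488 -> [41, 488]
  L2: h(41,488)=(41*31+488)%997=762 -> [762]
  root=762
After append 61 (leaves=[63, 82, 79, 33, 61]):
  L0: [63, 82, 79, 33, 61]
  L1: h(63,82)=(63*31+82)%997=41 h(79,33)=(79*31+33)%997=488 h(61,61)=(61*31+61)%997=955 -> [41, 488, 955]
  L2: h(41,488)=(41*31+488)%997=762 h(955,955)=(955*31+955)%997=650 -> [762, 650]
  L3: h(762,650)=(762*31+650)%997=344 -> [344]
  root=344
After append 40 (leaves=[63, 82, 79, 33, 61, 40]):
  L0: [63, 82, 79, 33, 61, 40]
  L1: h(63,82)=(63*31+82)%997=41 h(79,33)=(79*31+33)%997=488 h(61,40)=(61*31+40)%997=934 -> [41, 488, 934]
  L2: h(41,488)=(41*31+488)%997=762 h(934,934)=(934*31+934)%997=975 -> [762, 975]
  L3: h(762,975)=(762*31+975)%997=669 -> [669]
  root=669
After append 18 (leaves=[63, 82, 79, 33, 61, 40, 18]):
  L0: [63, 82, 79, 33, 61, 40, 18]
  L1: h(63,82)=(63*31+82)%997=41 h(79,33)=(79*31+33)%997=488 h(61,40)=(61*31+40)%997=934 h(18,18)=(18*31+18)%997=576 -> [41, 488, 934, 576]
  L2: h(41,488)=(41*31+488)%997=762 h(934,576)=(934*31+576)%997=617 -> [762, 617]
  L3: h(762,617)=(762*31+617)%997=311 -> [311]
  root=311

Answer: 63 41 808 762 344 669 311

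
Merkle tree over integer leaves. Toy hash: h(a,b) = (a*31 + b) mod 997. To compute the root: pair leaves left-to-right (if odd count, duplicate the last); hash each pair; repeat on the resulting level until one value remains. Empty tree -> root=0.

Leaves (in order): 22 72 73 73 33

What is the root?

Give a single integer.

L0: [22, 72, 73, 73, 33]
L1: h(22,72)=(22*31+72)%997=754 h(73,73)=(73*31+73)%997=342 h(33,33)=(33*31+33)%997=59 -> [754, 342, 59]
L2: h(754,342)=(754*31+342)%997=785 h(59,59)=(59*31+59)%997=891 -> [785, 891]
L3: h(785,891)=(785*31+891)%997=301 -> [301]

Answer: 301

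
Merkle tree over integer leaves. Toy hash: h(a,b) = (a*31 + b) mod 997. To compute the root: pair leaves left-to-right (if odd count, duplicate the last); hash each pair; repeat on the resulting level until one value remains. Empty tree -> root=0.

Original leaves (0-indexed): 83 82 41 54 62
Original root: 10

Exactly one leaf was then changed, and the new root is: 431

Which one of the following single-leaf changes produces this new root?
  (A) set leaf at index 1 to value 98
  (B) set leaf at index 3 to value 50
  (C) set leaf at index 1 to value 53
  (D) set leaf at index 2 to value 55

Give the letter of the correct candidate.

Answer: A

Derivation:
Original leaves: [83, 82, 41, 54, 62]
Target new root: 431
Try each candidate change and compute the resulting root:
Candidate A: set leaf[1] = 98 -> leaves = [83, 98, 41, 54, 62]
  L0: [83, 98, 41, 54, 62]
  L1: h(83,98)=(83*31+98)%997=677 h(41,54)=(41*31+54)%997=328 h(62,62)=(62*31+62)%997=987 -> [677, 328, 987]
  L2: h(677,328)=(677*31+328)%997=378 h(987,987)=(987*31+987)%997=677 -> [378, 677]
  L3: h(378,677)=(378*31+677)%997=431 -> [431]
  root = 431 == target 431  ** MATCH **
Candidate B: set leaf[3] = 50 -> leaves = [83, 82, 41, 50, 62]
  L0: [83, 82, 41, 50, 62]
  L1: h(83,82)=(83*31+82)%997=661 h(41,50)=(41*31+50)%997=324 h(62,62)=(62*31+62)%997=987 -> [661, 324, 987]
  L2: h(661,324)=(661*31+324)%997=875 h(987,987)=(987*31+987)%997=677 -> [875, 677]
  L3: h(875,677)=(875*31+677)%997=883 -> [883]
  root = 883 != target 431
Candidate C: set leaf[1] = 53 -> leaves = [83, 53, 41, 54, 62]
  L0: [83, 53, 41, 54, 62]
  L1: h(83,53)=(83*31+53)%997=632 h(41,54)=(41*31+54)%997=328 h(62,62)=(62*31+62)%997=987 -> [632, 328, 987]
  L2: h(632,328)=(632*31+328)%997=977 h(987,987)=(987*31+987)%997=677 -> [977, 677]
  L3: h(977,677)=(977*31+677)%997=57 -> [57]
  root = 57 != target 431
Candidate D: set leaf[2] = 55 -> leaves = [83, 82, 55, 54, 62]
  L0: [83, 82, 55, 54, 62]
  L1: h(83,82)=(83*31+82)%997=661 h(55,54)=(55*31+54)%997=762 h(62,62)=(62*31+62)%997=987 -> [661, 762, 987]
  L2: h(661,762)=(661*31+762)%997=316 h(987,987)=(987*31+987)%997=677 -> [316, 677]
  L3: h(316,677)=(316*31+677)%997=503 -> [503]
  root = 503 != target 431
Candidate A produces the target root.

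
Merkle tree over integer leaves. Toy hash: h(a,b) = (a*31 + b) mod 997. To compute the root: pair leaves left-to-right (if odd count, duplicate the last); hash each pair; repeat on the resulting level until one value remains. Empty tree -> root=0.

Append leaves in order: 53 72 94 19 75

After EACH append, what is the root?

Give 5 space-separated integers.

Answer: 53 718 341 266 301

Derivation:
After append 53 (leaves=[53]):
  L0: [53]
  root=53
After append 72 (leaves=[53, 72]):
  L0: [53, 72]
  L1: h(53,72)=(53*31+72)%997=718 -> [718]
  root=718
After append 94 (leaves=[53, 72, 94]):
  L0: [53, 72, 94]
  L1: h(53,72)=(53*31+72)%997=718 h(94,94)=(94*31+94)%997=17 -> [718, 17]
  L2: h(718,17)=(718*31+17)%997=341 -> [341]
  root=341
After append 19 (leaves=[53, 72, 94, 19]):
  L0: [53, 72, 94, 19]
  L1: h(53,72)=(53*31+72)%997=718 h(94,19)=(94*31+19)%997=939 -> [718, 939]
  L2: h(718,939)=(718*31+939)%997=266 -> [266]
  root=266
After append 75 (leaves=[53, 72, 94, 19, 75]):
  L0: [53, 72, 94, 19, 75]
  L1: h(53,72)=(53*31+72)%997=718 h(94,19)=(94*31+19)%997=939 h(75,75)=(75*31+75)%997=406 -> [718, 939, 406]
  L2: h(718,939)=(718*31+939)%997=266 h(406,406)=(406*31+406)%997=31 -> [266, 31]
  L3: h(266,31)=(266*31+31)%997=301 -> [301]
  root=301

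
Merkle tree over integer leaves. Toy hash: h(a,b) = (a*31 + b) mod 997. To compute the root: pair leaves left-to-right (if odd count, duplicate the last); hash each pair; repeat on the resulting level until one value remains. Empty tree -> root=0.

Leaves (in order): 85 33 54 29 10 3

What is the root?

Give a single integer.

L0: [85, 33, 54, 29, 10, 3]
L1: h(85,33)=(85*31+33)%997=674 h(54,29)=(54*31+29)%997=706 h(10,3)=(10*31+3)%997=313 -> [674, 706, 313]
L2: h(674,706)=(674*31+706)%997=663 h(313,313)=(313*31+313)%997=46 -> [663, 46]
L3: h(663,46)=(663*31+46)%997=659 -> [659]

Answer: 659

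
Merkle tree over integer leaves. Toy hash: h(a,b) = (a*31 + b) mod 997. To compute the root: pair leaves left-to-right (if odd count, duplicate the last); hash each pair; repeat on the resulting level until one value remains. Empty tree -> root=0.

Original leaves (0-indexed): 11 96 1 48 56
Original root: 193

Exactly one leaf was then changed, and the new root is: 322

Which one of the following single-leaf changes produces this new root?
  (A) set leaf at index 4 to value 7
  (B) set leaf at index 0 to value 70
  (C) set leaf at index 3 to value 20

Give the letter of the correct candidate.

Answer: C

Derivation:
Original leaves: [11, 96, 1, 48, 56]
Target new root: 322
Try each candidate change and compute the resulting root:
Candidate A: set leaf[4] = 7 -> leaves = [11, 96, 1, 48, 7]
  L0: [11, 96, 1, 48, 7]
  L1: h(11,96)=(11*31+96)%997=437 h(1,48)=(1*31+48)%997=79 h(7,7)=(7*31+7)%997=224 -> [437, 79, 224]
  L2: h(437,79)=(437*31+79)%997=665 h(224,224)=(224*31+224)%997=189 -> [665, 189]
  L3: h(665,189)=(665*31+189)%997=864 -> [864]
  root = 864 != target 322
Candidate B: set leaf[0] = 70 -> leaves = [70, 96, 1, 48, 56]
  L0: [70, 96, 1, 48, 56]
  L1: h(70,96)=(70*31+96)%997=272 h(1,48)=(1*31+48)%997=79 h(56,56)=(56*31+56)%997=795 -> [272, 79, 795]
  L2: h(272,79)=(272*31+79)%997=535 h(795,795)=(795*31+795)%997=515 -> [535, 515]
  L3: h(535,515)=(535*31+515)%997=151 -> [151]
  root = 151 != target 322
Candidate C: set leaf[3] = 20 -> leaves = [11, 96, 1, 20, 56]
  L0: [11, 96, 1, 20, 56]
  L1: h(11,96)=(11*31+96)%997=437 h(1,20)=(1*31+20)%997=51 h(56,56)=(56*31+56)%997=795 -> [437, 51, 795]
  L2: h(437,51)=(437*31+51)%997=637 h(795,795)=(795*31+795)%997=515 -> [637, 515]
  L3: h(637,515)=(637*31+515)%997=322 -> [322]
  root = 322 == target 322  ** MATCH **
Candidate C produces the target root.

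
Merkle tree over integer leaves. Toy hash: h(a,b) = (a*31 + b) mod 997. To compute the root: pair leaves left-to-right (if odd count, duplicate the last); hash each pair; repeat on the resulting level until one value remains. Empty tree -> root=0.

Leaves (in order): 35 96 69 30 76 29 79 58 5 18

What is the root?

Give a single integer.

Answer: 236

Derivation:
L0: [35, 96, 69, 30, 76, 29, 79, 58, 5, 18]
L1: h(35,96)=(35*31+96)%997=184 h(69,30)=(69*31+30)%997=175 h(76,29)=(76*31+29)%997=391 h(79,58)=(79*31+58)%997=513 h(5,18)=(5*31+18)%997=173 -> [184, 175, 391, 513, 173]
L2: h(184,175)=(184*31+175)%997=894 h(391,513)=(391*31+513)%997=670 h(173,173)=(173*31+173)%997=551 -> [894, 670, 551]
L3: h(894,670)=(894*31+670)%997=468 h(551,551)=(551*31+551)%997=683 -> [468, 683]
L4: h(468,683)=(468*31+683)%997=236 -> [236]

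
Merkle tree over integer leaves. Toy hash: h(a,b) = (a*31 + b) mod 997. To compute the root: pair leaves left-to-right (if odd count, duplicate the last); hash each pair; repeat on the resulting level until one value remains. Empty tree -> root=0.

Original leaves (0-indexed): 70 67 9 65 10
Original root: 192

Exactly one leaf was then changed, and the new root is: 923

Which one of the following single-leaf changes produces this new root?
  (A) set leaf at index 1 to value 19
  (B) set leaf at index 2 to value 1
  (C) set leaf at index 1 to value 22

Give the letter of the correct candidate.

Answer: A

Derivation:
Original leaves: [70, 67, 9, 65, 10]
Target new root: 923
Try each candidate change and compute the resulting root:
Candidate A: set leaf[1] = 19 -> leaves = [70, 19, 9, 65, 10]
  L0: [70, 19, 9, 65, 10]
  L1: h(70,19)=(70*31+19)%997=195 h(9,65)=(9*31+65)%997=344 h(10,10)=(10*31+10)%997=320 -> [195, 344, 320]
  L2: h(195,344)=(195*31+344)%997=407 h(320,320)=(320*31+320)%997=270 -> [407, 270]
  L3: h(407,270)=(407*31+270)%997=923 -> [923]
  root = 923 == target 923  ** MATCH **
Candidate B: set leaf[2] = 1 -> leaves = [70, 67, 1, 65, 10]
  L0: [70, 67, 1, 65, 10]
  L1: h(70,67)=(70*31+67)%997=243 h(1,65)=(1*31+65)%997=96 h(10,10)=(10*31+10)%997=320 -> [243, 96, 320]
  L2: h(243,96)=(243*31+96)%997=650 h(320,320)=(320*31+320)%997=270 -> [650, 270]
  L3: h(650,270)=(650*31+270)%997=480 -> [480]
  root = 480 != target 923
Candidate C: set leaf[1] = 22 -> leaves = [70, 22, 9, 65, 10]
  L0: [70, 22, 9, 65, 10]
  L1: h(70,22)=(70*31+22)%997=198 h(9,65)=(9*31+65)%997=344 h(10,10)=(10*31+10)%997=320 -> [198, 344, 320]
  L2: h(198,344)=(198*31+344)%997=500 h(320,320)=(320*31+320)%997=270 -> [500, 270]
  L3: h(500,270)=(500*31+270)%997=815 -> [815]
  root = 815 != target 923
Candidate A produces the target root.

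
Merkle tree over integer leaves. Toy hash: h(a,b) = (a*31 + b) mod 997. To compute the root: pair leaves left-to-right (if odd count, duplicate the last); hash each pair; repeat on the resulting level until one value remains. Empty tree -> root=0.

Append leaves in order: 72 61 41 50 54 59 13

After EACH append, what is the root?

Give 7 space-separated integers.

After append 72 (leaves=[72]):
  L0: [72]
  root=72
After append 61 (leaves=[72, 61]):
  L0: [72, 61]
  L1: h(72,61)=(72*31+61)%997=299 -> [299]
  root=299
After append 41 (leaves=[72, 61, 41]):
  L0: [72, 61, 41]
  L1: h(72,61)=(72*31+61)%997=299 h(41,41)=(41*31+41)%997=315 -> [299, 315]
  L2: h(299,315)=(299*31+315)%997=611 -> [611]
  root=611
After append 50 (leaves=[72, 61, 41, 50]):
  L0: [72, 61, 41, 50]
  L1: h(72,61)=(72*31+61)%997=299 h(41,50)=(41*31+50)%997=324 -> [299, 324]
  L2: h(299,324)=(299*31+324)%997=620 -> [620]
  root=620
After append 54 (leaves=[72, 61, 41, 50, 54]):
  L0: [72, 61, 41, 50, 54]
  L1: h(72,61)=(72*31+61)%997=299 h(41,50)=(41*31+50)%997=324 h(54,54)=(54*31+54)%997=731 -> [299, 324, 731]
  L2: h(299,324)=(299*31+324)%997=620 h(731,731)=(731*31+731)%997=461 -> [620, 461]
  L3: h(620,461)=(620*31+461)%997=738 -> [738]
  root=738
After append 59 (leaves=[72, 61, 41, 50, 54, 59]):
  L0: [72, 61, 41, 50, 54, 59]
  L1: h(72,61)=(72*31+61)%997=299 h(41,50)=(41*31+50)%997=324 h(54,59)=(54*31+59)%997=736 -> [299, 324, 736]
  L2: h(299,324)=(299*31+324)%997=620 h(736,736)=(736*31+736)%997=621 -> [620, 621]
  L3: h(620,621)=(620*31+621)%997=898 -> [898]
  root=898
After append 13 (leaves=[72, 61, 41, 50, 54, 59, 13]):
  L0: [72, 61, 41, 50, 54, 59, 13]
  L1: h(72,61)=(72*31+61)%997=299 h(41,50)=(41*31+50)%997=324 h(54,59)=(54*31+59)%997=736 h(13,13)=(13*31+13)%997=416 -> [299, 324, 736, 416]
  L2: h(299,324)=(299*31+324)%997=620 h(736,416)=(736*31+416)%997=301 -> [620, 301]
  L3: h(620,301)=(620*31+301)%997=578 -> [578]
  root=578

Answer: 72 299 611 620 738 898 578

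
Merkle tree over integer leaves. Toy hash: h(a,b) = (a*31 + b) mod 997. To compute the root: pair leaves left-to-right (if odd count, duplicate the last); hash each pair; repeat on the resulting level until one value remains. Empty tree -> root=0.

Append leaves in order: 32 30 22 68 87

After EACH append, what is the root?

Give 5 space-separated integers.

After append 32 (leaves=[32]):
  L0: [32]
  root=32
After append 30 (leaves=[32, 30]):
  L0: [32, 30]
  L1: h(32,30)=(32*31+30)%997=25 -> [25]
  root=25
After append 22 (leaves=[32, 30, 22]):
  L0: [32, 30, 22]
  L1: h(32,30)=(32*31+30)%997=25 h(22,22)=(22*31+22)%997=704 -> [25, 704]
  L2: h(25,704)=(25*31+704)%997=482 -> [482]
  root=482
After append 68 (leaves=[32, 30, 22, 68]):
  L0: [32, 30, 22, 68]
  L1: h(32,30)=(32*31+30)%997=25 h(22,68)=(22*31+68)%997=750 -> [25, 750]
  L2: h(25,750)=(25*31+750)%997=528 -> [528]
  root=528
After append 87 (leaves=[32, 30, 22, 68, 87]):
  L0: [32, 30, 22, 68, 87]
  L1: h(32,30)=(32*31+30)%997=25 h(22,68)=(22*31+68)%997=750 h(87,87)=(87*31+87)%997=790 -> [25, 750, 790]
  L2: h(25,750)=(25*31+750)%997=528 h(790,790)=(790*31+790)%997=355 -> [528, 355]
  L3: h(528,355)=(528*31+355)%997=771 -> [771]
  root=771

Answer: 32 25 482 528 771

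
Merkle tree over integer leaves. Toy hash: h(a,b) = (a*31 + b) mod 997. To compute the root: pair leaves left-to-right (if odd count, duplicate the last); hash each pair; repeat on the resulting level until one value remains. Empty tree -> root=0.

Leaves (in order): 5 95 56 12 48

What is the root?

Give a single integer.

L0: [5, 95, 56, 12, 48]
L1: h(5,95)=(5*31+95)%997=250 h(56,12)=(56*31+12)%997=751 h(48,48)=(48*31+48)%997=539 -> [250, 751, 539]
L2: h(250,751)=(250*31+751)%997=525 h(539,539)=(539*31+539)%997=299 -> [525, 299]
L3: h(525,299)=(525*31+299)%997=622 -> [622]

Answer: 622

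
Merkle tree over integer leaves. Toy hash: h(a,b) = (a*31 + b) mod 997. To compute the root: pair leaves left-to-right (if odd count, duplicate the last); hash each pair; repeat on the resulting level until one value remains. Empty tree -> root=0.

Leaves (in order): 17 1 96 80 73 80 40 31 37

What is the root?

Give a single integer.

L0: [17, 1, 96, 80, 73, 80, 40, 31, 37]
L1: h(17,1)=(17*31+1)%997=528 h(96,80)=(96*31+80)%997=65 h(73,80)=(73*31+80)%997=349 h(40,31)=(40*31+31)%997=274 h(37,37)=(37*31+37)%997=187 -> [528, 65, 349, 274, 187]
L2: h(528,65)=(528*31+65)%997=481 h(349,274)=(349*31+274)%997=126 h(187,187)=(187*31+187)%997=2 -> [481, 126, 2]
L3: h(481,126)=(481*31+126)%997=82 h(2,2)=(2*31+2)%997=64 -> [82, 64]
L4: h(82,64)=(82*31+64)%997=612 -> [612]

Answer: 612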